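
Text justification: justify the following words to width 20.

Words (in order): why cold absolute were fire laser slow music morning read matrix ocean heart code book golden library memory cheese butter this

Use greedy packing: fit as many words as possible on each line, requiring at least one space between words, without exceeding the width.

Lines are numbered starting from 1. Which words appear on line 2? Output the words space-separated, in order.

Answer: were fire laser slow

Derivation:
Line 1: ['why', 'cold', 'absolute'] (min_width=17, slack=3)
Line 2: ['were', 'fire', 'laser', 'slow'] (min_width=20, slack=0)
Line 3: ['music', 'morning', 'read'] (min_width=18, slack=2)
Line 4: ['matrix', 'ocean', 'heart'] (min_width=18, slack=2)
Line 5: ['code', 'book', 'golden'] (min_width=16, slack=4)
Line 6: ['library', 'memory'] (min_width=14, slack=6)
Line 7: ['cheese', 'butter', 'this'] (min_width=18, slack=2)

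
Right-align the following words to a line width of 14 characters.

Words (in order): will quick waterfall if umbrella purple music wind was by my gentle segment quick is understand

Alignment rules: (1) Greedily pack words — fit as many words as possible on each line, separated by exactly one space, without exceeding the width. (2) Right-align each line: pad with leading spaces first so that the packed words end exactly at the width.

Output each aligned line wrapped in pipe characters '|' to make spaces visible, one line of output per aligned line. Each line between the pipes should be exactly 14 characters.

Answer: |    will quick|
|  waterfall if|
|      umbrella|
|  purple music|
|wind was by my|
|gentle segment|
|      quick is|
|    understand|

Derivation:
Line 1: ['will', 'quick'] (min_width=10, slack=4)
Line 2: ['waterfall', 'if'] (min_width=12, slack=2)
Line 3: ['umbrella'] (min_width=8, slack=6)
Line 4: ['purple', 'music'] (min_width=12, slack=2)
Line 5: ['wind', 'was', 'by', 'my'] (min_width=14, slack=0)
Line 6: ['gentle', 'segment'] (min_width=14, slack=0)
Line 7: ['quick', 'is'] (min_width=8, slack=6)
Line 8: ['understand'] (min_width=10, slack=4)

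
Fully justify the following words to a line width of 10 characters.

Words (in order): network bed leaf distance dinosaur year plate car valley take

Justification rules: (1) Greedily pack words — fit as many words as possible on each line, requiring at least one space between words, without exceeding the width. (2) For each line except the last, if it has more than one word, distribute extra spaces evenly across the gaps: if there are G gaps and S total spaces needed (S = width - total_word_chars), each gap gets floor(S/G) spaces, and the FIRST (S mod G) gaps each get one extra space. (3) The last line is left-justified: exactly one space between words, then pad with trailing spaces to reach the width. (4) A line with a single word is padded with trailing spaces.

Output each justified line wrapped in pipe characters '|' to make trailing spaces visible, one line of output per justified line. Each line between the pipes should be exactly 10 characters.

Answer: |network   |
|bed   leaf|
|distance  |
|dinosaur  |
|year plate|
|car valley|
|take      |

Derivation:
Line 1: ['network'] (min_width=7, slack=3)
Line 2: ['bed', 'leaf'] (min_width=8, slack=2)
Line 3: ['distance'] (min_width=8, slack=2)
Line 4: ['dinosaur'] (min_width=8, slack=2)
Line 5: ['year', 'plate'] (min_width=10, slack=0)
Line 6: ['car', 'valley'] (min_width=10, slack=0)
Line 7: ['take'] (min_width=4, slack=6)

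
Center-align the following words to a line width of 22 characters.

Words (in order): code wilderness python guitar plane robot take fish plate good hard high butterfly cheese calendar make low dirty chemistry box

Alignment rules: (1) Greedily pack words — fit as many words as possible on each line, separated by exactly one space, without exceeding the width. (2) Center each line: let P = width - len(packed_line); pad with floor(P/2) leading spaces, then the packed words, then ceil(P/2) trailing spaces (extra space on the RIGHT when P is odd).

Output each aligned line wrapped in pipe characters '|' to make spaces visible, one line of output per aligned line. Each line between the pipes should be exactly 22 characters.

Answer: |code wilderness python|
|  guitar plane robot  |
| take fish plate good |
| hard high butterfly  |
| cheese calendar make |
| low dirty chemistry  |
|         box          |

Derivation:
Line 1: ['code', 'wilderness', 'python'] (min_width=22, slack=0)
Line 2: ['guitar', 'plane', 'robot'] (min_width=18, slack=4)
Line 3: ['take', 'fish', 'plate', 'good'] (min_width=20, slack=2)
Line 4: ['hard', 'high', 'butterfly'] (min_width=19, slack=3)
Line 5: ['cheese', 'calendar', 'make'] (min_width=20, slack=2)
Line 6: ['low', 'dirty', 'chemistry'] (min_width=19, slack=3)
Line 7: ['box'] (min_width=3, slack=19)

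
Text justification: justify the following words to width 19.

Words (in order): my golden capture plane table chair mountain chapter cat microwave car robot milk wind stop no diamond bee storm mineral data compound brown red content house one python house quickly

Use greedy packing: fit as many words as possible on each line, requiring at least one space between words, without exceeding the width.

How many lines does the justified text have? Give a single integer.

Line 1: ['my', 'golden', 'capture'] (min_width=17, slack=2)
Line 2: ['plane', 'table', 'chair'] (min_width=17, slack=2)
Line 3: ['mountain', 'chapter'] (min_width=16, slack=3)
Line 4: ['cat', 'microwave', 'car'] (min_width=17, slack=2)
Line 5: ['robot', 'milk', 'wind'] (min_width=15, slack=4)
Line 6: ['stop', 'no', 'diamond', 'bee'] (min_width=19, slack=0)
Line 7: ['storm', 'mineral', 'data'] (min_width=18, slack=1)
Line 8: ['compound', 'brown', 'red'] (min_width=18, slack=1)
Line 9: ['content', 'house', 'one'] (min_width=17, slack=2)
Line 10: ['python', 'house'] (min_width=12, slack=7)
Line 11: ['quickly'] (min_width=7, slack=12)
Total lines: 11

Answer: 11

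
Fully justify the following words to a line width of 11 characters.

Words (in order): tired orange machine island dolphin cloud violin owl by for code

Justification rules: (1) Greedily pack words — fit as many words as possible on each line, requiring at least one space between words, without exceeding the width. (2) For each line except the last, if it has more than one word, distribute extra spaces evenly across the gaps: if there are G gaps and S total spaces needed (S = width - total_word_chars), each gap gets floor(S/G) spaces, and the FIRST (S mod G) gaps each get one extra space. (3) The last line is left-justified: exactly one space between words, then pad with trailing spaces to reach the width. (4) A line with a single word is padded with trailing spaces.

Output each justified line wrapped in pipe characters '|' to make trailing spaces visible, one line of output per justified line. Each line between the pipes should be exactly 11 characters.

Answer: |tired      |
|orange     |
|machine    |
|island     |
|dolphin    |
|cloud      |
|violin  owl|
|by for code|

Derivation:
Line 1: ['tired'] (min_width=5, slack=6)
Line 2: ['orange'] (min_width=6, slack=5)
Line 3: ['machine'] (min_width=7, slack=4)
Line 4: ['island'] (min_width=6, slack=5)
Line 5: ['dolphin'] (min_width=7, slack=4)
Line 6: ['cloud'] (min_width=5, slack=6)
Line 7: ['violin', 'owl'] (min_width=10, slack=1)
Line 8: ['by', 'for', 'code'] (min_width=11, slack=0)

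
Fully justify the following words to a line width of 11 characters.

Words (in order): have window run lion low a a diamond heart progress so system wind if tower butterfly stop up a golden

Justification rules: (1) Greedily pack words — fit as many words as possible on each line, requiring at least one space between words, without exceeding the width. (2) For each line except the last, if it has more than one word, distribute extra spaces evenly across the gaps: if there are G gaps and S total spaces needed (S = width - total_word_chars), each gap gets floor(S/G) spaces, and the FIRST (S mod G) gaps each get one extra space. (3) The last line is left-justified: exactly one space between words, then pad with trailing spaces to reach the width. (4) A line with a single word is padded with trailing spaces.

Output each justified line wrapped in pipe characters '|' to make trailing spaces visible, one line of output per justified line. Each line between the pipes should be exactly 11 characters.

Line 1: ['have', 'window'] (min_width=11, slack=0)
Line 2: ['run', 'lion'] (min_width=8, slack=3)
Line 3: ['low', 'a', 'a'] (min_width=7, slack=4)
Line 4: ['diamond'] (min_width=7, slack=4)
Line 5: ['heart'] (min_width=5, slack=6)
Line 6: ['progress', 'so'] (min_width=11, slack=0)
Line 7: ['system', 'wind'] (min_width=11, slack=0)
Line 8: ['if', 'tower'] (min_width=8, slack=3)
Line 9: ['butterfly'] (min_width=9, slack=2)
Line 10: ['stop', 'up', 'a'] (min_width=9, slack=2)
Line 11: ['golden'] (min_width=6, slack=5)

Answer: |have window|
|run    lion|
|low   a   a|
|diamond    |
|heart      |
|progress so|
|system wind|
|if    tower|
|butterfly  |
|stop  up  a|
|golden     |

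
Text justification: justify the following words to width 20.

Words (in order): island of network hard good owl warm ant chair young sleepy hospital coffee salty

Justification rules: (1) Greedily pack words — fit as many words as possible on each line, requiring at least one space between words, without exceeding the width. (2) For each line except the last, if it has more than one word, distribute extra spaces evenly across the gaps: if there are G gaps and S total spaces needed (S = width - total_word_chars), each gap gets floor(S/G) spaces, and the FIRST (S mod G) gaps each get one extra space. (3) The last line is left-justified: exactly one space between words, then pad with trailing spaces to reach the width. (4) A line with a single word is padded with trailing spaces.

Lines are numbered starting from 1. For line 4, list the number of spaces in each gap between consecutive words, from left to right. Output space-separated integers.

Answer: 6

Derivation:
Line 1: ['island', 'of', 'network'] (min_width=17, slack=3)
Line 2: ['hard', 'good', 'owl', 'warm'] (min_width=18, slack=2)
Line 3: ['ant', 'chair', 'young'] (min_width=15, slack=5)
Line 4: ['sleepy', 'hospital'] (min_width=15, slack=5)
Line 5: ['coffee', 'salty'] (min_width=12, slack=8)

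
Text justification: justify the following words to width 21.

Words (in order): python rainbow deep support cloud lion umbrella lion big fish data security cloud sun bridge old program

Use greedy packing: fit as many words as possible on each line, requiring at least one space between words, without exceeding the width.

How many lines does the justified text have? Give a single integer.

Line 1: ['python', 'rainbow', 'deep'] (min_width=19, slack=2)
Line 2: ['support', 'cloud', 'lion'] (min_width=18, slack=3)
Line 3: ['umbrella', 'lion', 'big'] (min_width=17, slack=4)
Line 4: ['fish', 'data', 'security'] (min_width=18, slack=3)
Line 5: ['cloud', 'sun', 'bridge', 'old'] (min_width=20, slack=1)
Line 6: ['program'] (min_width=7, slack=14)
Total lines: 6

Answer: 6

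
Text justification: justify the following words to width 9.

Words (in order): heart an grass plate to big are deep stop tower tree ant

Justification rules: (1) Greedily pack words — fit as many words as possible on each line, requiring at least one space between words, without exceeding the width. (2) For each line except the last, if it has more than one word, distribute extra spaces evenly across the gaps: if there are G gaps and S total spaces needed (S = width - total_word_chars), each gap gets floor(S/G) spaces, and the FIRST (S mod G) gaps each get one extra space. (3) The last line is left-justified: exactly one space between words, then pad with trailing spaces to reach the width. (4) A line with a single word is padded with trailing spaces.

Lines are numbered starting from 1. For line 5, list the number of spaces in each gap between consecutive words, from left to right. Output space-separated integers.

Answer: 1

Derivation:
Line 1: ['heart', 'an'] (min_width=8, slack=1)
Line 2: ['grass'] (min_width=5, slack=4)
Line 3: ['plate', 'to'] (min_width=8, slack=1)
Line 4: ['big', 'are'] (min_width=7, slack=2)
Line 5: ['deep', 'stop'] (min_width=9, slack=0)
Line 6: ['tower'] (min_width=5, slack=4)
Line 7: ['tree', 'ant'] (min_width=8, slack=1)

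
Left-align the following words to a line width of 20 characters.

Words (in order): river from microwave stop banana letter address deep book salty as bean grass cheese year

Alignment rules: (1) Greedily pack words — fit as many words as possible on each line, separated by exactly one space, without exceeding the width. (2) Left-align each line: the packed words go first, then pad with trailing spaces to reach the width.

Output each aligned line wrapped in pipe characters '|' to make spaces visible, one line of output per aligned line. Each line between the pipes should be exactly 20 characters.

Answer: |river from microwave|
|stop banana letter  |
|address deep book   |
|salty as bean grass |
|cheese year         |

Derivation:
Line 1: ['river', 'from', 'microwave'] (min_width=20, slack=0)
Line 2: ['stop', 'banana', 'letter'] (min_width=18, slack=2)
Line 3: ['address', 'deep', 'book'] (min_width=17, slack=3)
Line 4: ['salty', 'as', 'bean', 'grass'] (min_width=19, slack=1)
Line 5: ['cheese', 'year'] (min_width=11, slack=9)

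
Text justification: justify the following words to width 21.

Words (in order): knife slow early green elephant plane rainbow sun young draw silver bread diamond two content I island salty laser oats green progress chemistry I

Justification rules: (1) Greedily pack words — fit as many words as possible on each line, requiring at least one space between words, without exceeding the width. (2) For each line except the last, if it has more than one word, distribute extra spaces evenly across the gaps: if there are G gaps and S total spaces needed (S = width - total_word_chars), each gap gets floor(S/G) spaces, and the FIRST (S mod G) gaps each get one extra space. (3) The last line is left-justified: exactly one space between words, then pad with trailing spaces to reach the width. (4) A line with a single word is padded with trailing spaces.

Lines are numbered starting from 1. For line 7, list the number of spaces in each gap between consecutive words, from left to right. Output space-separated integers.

Answer: 2 2

Derivation:
Line 1: ['knife', 'slow', 'early'] (min_width=16, slack=5)
Line 2: ['green', 'elephant', 'plane'] (min_width=20, slack=1)
Line 3: ['rainbow', 'sun', 'young'] (min_width=17, slack=4)
Line 4: ['draw', 'silver', 'bread'] (min_width=17, slack=4)
Line 5: ['diamond', 'two', 'content', 'I'] (min_width=21, slack=0)
Line 6: ['island', 'salty', 'laser'] (min_width=18, slack=3)
Line 7: ['oats', 'green', 'progress'] (min_width=19, slack=2)
Line 8: ['chemistry', 'I'] (min_width=11, slack=10)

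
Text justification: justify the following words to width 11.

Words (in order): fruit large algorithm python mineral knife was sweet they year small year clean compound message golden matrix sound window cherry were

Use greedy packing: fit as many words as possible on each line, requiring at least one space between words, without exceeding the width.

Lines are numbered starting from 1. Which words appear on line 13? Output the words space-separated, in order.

Line 1: ['fruit', 'large'] (min_width=11, slack=0)
Line 2: ['algorithm'] (min_width=9, slack=2)
Line 3: ['python'] (min_width=6, slack=5)
Line 4: ['mineral'] (min_width=7, slack=4)
Line 5: ['knife', 'was'] (min_width=9, slack=2)
Line 6: ['sweet', 'they'] (min_width=10, slack=1)
Line 7: ['year', 'small'] (min_width=10, slack=1)
Line 8: ['year', 'clean'] (min_width=10, slack=1)
Line 9: ['compound'] (min_width=8, slack=3)
Line 10: ['message'] (min_width=7, slack=4)
Line 11: ['golden'] (min_width=6, slack=5)
Line 12: ['matrix'] (min_width=6, slack=5)
Line 13: ['sound'] (min_width=5, slack=6)
Line 14: ['window'] (min_width=6, slack=5)
Line 15: ['cherry', 'were'] (min_width=11, slack=0)

Answer: sound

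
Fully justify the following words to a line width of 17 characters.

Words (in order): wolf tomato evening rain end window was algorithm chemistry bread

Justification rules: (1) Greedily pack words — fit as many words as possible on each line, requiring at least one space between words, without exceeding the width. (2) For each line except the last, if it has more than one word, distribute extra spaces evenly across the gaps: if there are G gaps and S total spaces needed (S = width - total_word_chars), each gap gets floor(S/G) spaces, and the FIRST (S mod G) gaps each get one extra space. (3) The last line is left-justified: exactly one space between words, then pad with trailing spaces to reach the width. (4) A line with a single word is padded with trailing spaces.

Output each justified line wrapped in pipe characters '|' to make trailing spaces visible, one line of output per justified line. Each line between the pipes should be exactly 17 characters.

Line 1: ['wolf', 'tomato'] (min_width=11, slack=6)
Line 2: ['evening', 'rain', 'end'] (min_width=16, slack=1)
Line 3: ['window', 'was'] (min_width=10, slack=7)
Line 4: ['algorithm'] (min_width=9, slack=8)
Line 5: ['chemistry', 'bread'] (min_width=15, slack=2)

Answer: |wolf       tomato|
|evening  rain end|
|window        was|
|algorithm        |
|chemistry bread  |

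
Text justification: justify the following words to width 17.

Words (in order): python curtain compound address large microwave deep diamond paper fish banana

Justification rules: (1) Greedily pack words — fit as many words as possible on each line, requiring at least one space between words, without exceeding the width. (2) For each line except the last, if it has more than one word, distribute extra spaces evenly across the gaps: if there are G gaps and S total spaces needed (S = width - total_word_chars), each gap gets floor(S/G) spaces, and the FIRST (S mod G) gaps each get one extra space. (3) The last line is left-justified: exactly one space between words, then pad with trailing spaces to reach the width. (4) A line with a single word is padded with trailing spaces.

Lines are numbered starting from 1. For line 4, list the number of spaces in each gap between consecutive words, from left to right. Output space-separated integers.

Answer: 6

Derivation:
Line 1: ['python', 'curtain'] (min_width=14, slack=3)
Line 2: ['compound', 'address'] (min_width=16, slack=1)
Line 3: ['large', 'microwave'] (min_width=15, slack=2)
Line 4: ['deep', 'diamond'] (min_width=12, slack=5)
Line 5: ['paper', 'fish', 'banana'] (min_width=17, slack=0)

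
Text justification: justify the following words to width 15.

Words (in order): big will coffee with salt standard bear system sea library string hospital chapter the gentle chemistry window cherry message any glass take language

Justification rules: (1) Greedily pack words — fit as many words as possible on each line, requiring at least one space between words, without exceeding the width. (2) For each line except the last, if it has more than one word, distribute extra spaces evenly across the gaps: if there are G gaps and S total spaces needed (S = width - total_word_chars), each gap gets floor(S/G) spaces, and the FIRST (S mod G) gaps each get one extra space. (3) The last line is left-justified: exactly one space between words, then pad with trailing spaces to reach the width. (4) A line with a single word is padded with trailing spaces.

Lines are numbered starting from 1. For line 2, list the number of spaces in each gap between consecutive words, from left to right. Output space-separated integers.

Line 1: ['big', 'will', 'coffee'] (min_width=15, slack=0)
Line 2: ['with', 'salt'] (min_width=9, slack=6)
Line 3: ['standard', 'bear'] (min_width=13, slack=2)
Line 4: ['system', 'sea'] (min_width=10, slack=5)
Line 5: ['library', 'string'] (min_width=14, slack=1)
Line 6: ['hospital'] (min_width=8, slack=7)
Line 7: ['chapter', 'the'] (min_width=11, slack=4)
Line 8: ['gentle'] (min_width=6, slack=9)
Line 9: ['chemistry'] (min_width=9, slack=6)
Line 10: ['window', 'cherry'] (min_width=13, slack=2)
Line 11: ['message', 'any'] (min_width=11, slack=4)
Line 12: ['glass', 'take'] (min_width=10, slack=5)
Line 13: ['language'] (min_width=8, slack=7)

Answer: 7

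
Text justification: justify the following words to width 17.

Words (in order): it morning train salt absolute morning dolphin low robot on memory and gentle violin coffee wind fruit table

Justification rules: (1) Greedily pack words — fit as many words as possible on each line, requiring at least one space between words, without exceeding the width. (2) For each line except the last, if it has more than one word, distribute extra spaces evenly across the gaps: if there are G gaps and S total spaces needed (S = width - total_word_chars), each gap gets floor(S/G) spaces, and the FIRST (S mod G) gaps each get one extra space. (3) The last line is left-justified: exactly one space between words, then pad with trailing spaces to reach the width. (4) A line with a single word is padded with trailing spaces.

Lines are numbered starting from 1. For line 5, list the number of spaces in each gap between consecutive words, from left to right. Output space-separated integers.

Line 1: ['it', 'morning', 'train'] (min_width=16, slack=1)
Line 2: ['salt', 'absolute'] (min_width=13, slack=4)
Line 3: ['morning', 'dolphin'] (min_width=15, slack=2)
Line 4: ['low', 'robot', 'on'] (min_width=12, slack=5)
Line 5: ['memory', 'and', 'gentle'] (min_width=17, slack=0)
Line 6: ['violin', 'coffee'] (min_width=13, slack=4)
Line 7: ['wind', 'fruit', 'table'] (min_width=16, slack=1)

Answer: 1 1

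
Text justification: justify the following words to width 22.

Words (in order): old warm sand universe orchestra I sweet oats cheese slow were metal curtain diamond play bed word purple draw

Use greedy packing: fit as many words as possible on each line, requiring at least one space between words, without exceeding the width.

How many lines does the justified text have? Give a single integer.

Line 1: ['old', 'warm', 'sand', 'universe'] (min_width=22, slack=0)
Line 2: ['orchestra', 'I', 'sweet', 'oats'] (min_width=22, slack=0)
Line 3: ['cheese', 'slow', 'were', 'metal'] (min_width=22, slack=0)
Line 4: ['curtain', 'diamond', 'play'] (min_width=20, slack=2)
Line 5: ['bed', 'word', 'purple', 'draw'] (min_width=20, slack=2)
Total lines: 5

Answer: 5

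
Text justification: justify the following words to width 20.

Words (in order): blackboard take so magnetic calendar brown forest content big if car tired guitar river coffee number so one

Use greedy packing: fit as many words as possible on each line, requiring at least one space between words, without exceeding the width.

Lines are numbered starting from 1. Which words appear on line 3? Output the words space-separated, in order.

Answer: brown forest content

Derivation:
Line 1: ['blackboard', 'take', 'so'] (min_width=18, slack=2)
Line 2: ['magnetic', 'calendar'] (min_width=17, slack=3)
Line 3: ['brown', 'forest', 'content'] (min_width=20, slack=0)
Line 4: ['big', 'if', 'car', 'tired'] (min_width=16, slack=4)
Line 5: ['guitar', 'river', 'coffee'] (min_width=19, slack=1)
Line 6: ['number', 'so', 'one'] (min_width=13, slack=7)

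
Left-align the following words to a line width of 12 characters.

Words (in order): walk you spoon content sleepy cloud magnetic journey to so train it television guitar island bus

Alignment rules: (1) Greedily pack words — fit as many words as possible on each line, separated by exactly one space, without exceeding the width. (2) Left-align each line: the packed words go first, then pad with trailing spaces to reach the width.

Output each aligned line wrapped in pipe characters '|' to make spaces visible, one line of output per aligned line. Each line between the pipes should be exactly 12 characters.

Line 1: ['walk', 'you'] (min_width=8, slack=4)
Line 2: ['spoon'] (min_width=5, slack=7)
Line 3: ['content'] (min_width=7, slack=5)
Line 4: ['sleepy', 'cloud'] (min_width=12, slack=0)
Line 5: ['magnetic'] (min_width=8, slack=4)
Line 6: ['journey', 'to'] (min_width=10, slack=2)
Line 7: ['so', 'train', 'it'] (min_width=11, slack=1)
Line 8: ['television'] (min_width=10, slack=2)
Line 9: ['guitar'] (min_width=6, slack=6)
Line 10: ['island', 'bus'] (min_width=10, slack=2)

Answer: |walk you    |
|spoon       |
|content     |
|sleepy cloud|
|magnetic    |
|journey to  |
|so train it |
|television  |
|guitar      |
|island bus  |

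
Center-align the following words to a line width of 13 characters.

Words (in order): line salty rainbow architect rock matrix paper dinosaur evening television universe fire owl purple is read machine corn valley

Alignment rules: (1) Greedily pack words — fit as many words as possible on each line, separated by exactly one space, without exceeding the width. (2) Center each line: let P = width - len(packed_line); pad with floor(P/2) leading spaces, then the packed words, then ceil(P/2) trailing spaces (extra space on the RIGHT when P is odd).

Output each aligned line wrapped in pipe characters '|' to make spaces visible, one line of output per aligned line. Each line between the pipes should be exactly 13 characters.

Answer: | line salty  |
|   rainbow   |
|  architect  |
| rock matrix |
|    paper    |
|  dinosaur   |
|   evening   |
| television  |
|universe fire|
|owl purple is|
|read machine |
| corn valley |

Derivation:
Line 1: ['line', 'salty'] (min_width=10, slack=3)
Line 2: ['rainbow'] (min_width=7, slack=6)
Line 3: ['architect'] (min_width=9, slack=4)
Line 4: ['rock', 'matrix'] (min_width=11, slack=2)
Line 5: ['paper'] (min_width=5, slack=8)
Line 6: ['dinosaur'] (min_width=8, slack=5)
Line 7: ['evening'] (min_width=7, slack=6)
Line 8: ['television'] (min_width=10, slack=3)
Line 9: ['universe', 'fire'] (min_width=13, slack=0)
Line 10: ['owl', 'purple', 'is'] (min_width=13, slack=0)
Line 11: ['read', 'machine'] (min_width=12, slack=1)
Line 12: ['corn', 'valley'] (min_width=11, slack=2)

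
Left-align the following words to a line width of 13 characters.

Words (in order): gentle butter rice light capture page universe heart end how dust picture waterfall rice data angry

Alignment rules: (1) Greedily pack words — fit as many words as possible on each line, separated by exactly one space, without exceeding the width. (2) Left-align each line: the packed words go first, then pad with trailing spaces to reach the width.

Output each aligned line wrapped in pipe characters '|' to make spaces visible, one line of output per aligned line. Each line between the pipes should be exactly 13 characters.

Line 1: ['gentle', 'butter'] (min_width=13, slack=0)
Line 2: ['rice', 'light'] (min_width=10, slack=3)
Line 3: ['capture', 'page'] (min_width=12, slack=1)
Line 4: ['universe'] (min_width=8, slack=5)
Line 5: ['heart', 'end', 'how'] (min_width=13, slack=0)
Line 6: ['dust', 'picture'] (min_width=12, slack=1)
Line 7: ['waterfall'] (min_width=9, slack=4)
Line 8: ['rice', 'data'] (min_width=9, slack=4)
Line 9: ['angry'] (min_width=5, slack=8)

Answer: |gentle butter|
|rice light   |
|capture page |
|universe     |
|heart end how|
|dust picture |
|waterfall    |
|rice data    |
|angry        |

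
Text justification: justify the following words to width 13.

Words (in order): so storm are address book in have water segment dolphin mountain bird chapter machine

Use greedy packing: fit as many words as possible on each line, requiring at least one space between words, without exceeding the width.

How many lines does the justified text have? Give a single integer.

Answer: 8

Derivation:
Line 1: ['so', 'storm', 'are'] (min_width=12, slack=1)
Line 2: ['address', 'book'] (min_width=12, slack=1)
Line 3: ['in', 'have', 'water'] (min_width=13, slack=0)
Line 4: ['segment'] (min_width=7, slack=6)
Line 5: ['dolphin'] (min_width=7, slack=6)
Line 6: ['mountain', 'bird'] (min_width=13, slack=0)
Line 7: ['chapter'] (min_width=7, slack=6)
Line 8: ['machine'] (min_width=7, slack=6)
Total lines: 8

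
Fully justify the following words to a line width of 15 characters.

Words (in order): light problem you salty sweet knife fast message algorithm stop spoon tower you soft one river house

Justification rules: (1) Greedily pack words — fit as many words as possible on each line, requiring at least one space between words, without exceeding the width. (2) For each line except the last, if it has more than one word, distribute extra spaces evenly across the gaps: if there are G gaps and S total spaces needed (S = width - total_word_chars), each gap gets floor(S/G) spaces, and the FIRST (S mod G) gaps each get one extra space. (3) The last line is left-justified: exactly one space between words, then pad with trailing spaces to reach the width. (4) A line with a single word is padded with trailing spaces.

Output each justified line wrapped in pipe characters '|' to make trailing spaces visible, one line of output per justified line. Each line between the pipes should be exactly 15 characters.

Line 1: ['light', 'problem'] (min_width=13, slack=2)
Line 2: ['you', 'salty', 'sweet'] (min_width=15, slack=0)
Line 3: ['knife', 'fast'] (min_width=10, slack=5)
Line 4: ['message'] (min_width=7, slack=8)
Line 5: ['algorithm', 'stop'] (min_width=14, slack=1)
Line 6: ['spoon', 'tower', 'you'] (min_width=15, slack=0)
Line 7: ['soft', 'one', 'river'] (min_width=14, slack=1)
Line 8: ['house'] (min_width=5, slack=10)

Answer: |light   problem|
|you salty sweet|
|knife      fast|
|message        |
|algorithm  stop|
|spoon tower you|
|soft  one river|
|house          |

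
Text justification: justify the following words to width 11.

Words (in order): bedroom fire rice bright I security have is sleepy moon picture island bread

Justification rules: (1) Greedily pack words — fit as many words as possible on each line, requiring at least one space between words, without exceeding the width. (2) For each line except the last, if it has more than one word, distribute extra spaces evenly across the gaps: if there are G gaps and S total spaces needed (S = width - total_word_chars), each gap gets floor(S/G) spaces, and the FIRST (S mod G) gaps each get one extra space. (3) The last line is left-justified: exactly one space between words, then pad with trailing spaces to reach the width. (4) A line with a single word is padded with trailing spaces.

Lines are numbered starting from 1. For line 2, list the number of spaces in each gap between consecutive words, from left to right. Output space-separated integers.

Line 1: ['bedroom'] (min_width=7, slack=4)
Line 2: ['fire', 'rice'] (min_width=9, slack=2)
Line 3: ['bright', 'I'] (min_width=8, slack=3)
Line 4: ['security'] (min_width=8, slack=3)
Line 5: ['have', 'is'] (min_width=7, slack=4)
Line 6: ['sleepy', 'moon'] (min_width=11, slack=0)
Line 7: ['picture'] (min_width=7, slack=4)
Line 8: ['island'] (min_width=6, slack=5)
Line 9: ['bread'] (min_width=5, slack=6)

Answer: 3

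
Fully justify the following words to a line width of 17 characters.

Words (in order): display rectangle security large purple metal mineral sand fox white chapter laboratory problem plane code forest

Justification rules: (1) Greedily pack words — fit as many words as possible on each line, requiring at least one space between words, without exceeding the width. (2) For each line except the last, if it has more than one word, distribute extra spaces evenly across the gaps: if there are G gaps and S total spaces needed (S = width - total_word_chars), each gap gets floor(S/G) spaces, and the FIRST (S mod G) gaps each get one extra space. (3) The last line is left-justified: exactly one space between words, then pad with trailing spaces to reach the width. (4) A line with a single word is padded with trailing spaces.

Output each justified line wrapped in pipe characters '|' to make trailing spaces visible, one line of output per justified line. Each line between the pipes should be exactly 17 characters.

Answer: |display rectangle|
|security    large|
|purple      metal|
|mineral  sand fox|
|white     chapter|
|laboratory       |
|problem     plane|
|code forest      |

Derivation:
Line 1: ['display', 'rectangle'] (min_width=17, slack=0)
Line 2: ['security', 'large'] (min_width=14, slack=3)
Line 3: ['purple', 'metal'] (min_width=12, slack=5)
Line 4: ['mineral', 'sand', 'fox'] (min_width=16, slack=1)
Line 5: ['white', 'chapter'] (min_width=13, slack=4)
Line 6: ['laboratory'] (min_width=10, slack=7)
Line 7: ['problem', 'plane'] (min_width=13, slack=4)
Line 8: ['code', 'forest'] (min_width=11, slack=6)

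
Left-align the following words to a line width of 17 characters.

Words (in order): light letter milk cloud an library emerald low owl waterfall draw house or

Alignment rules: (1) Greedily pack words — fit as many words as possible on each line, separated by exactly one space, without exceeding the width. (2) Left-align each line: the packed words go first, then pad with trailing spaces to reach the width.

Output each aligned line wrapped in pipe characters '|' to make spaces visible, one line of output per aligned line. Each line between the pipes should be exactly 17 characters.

Answer: |light letter milk|
|cloud an library |
|emerald low owl  |
|waterfall draw   |
|house or         |

Derivation:
Line 1: ['light', 'letter', 'milk'] (min_width=17, slack=0)
Line 2: ['cloud', 'an', 'library'] (min_width=16, slack=1)
Line 3: ['emerald', 'low', 'owl'] (min_width=15, slack=2)
Line 4: ['waterfall', 'draw'] (min_width=14, slack=3)
Line 5: ['house', 'or'] (min_width=8, slack=9)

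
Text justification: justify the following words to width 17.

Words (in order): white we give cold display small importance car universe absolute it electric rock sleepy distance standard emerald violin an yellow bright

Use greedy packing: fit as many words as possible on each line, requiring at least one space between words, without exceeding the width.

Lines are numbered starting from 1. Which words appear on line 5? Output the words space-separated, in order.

Answer: absolute it

Derivation:
Line 1: ['white', 'we', 'give'] (min_width=13, slack=4)
Line 2: ['cold', 'display'] (min_width=12, slack=5)
Line 3: ['small', 'importance'] (min_width=16, slack=1)
Line 4: ['car', 'universe'] (min_width=12, slack=5)
Line 5: ['absolute', 'it'] (min_width=11, slack=6)
Line 6: ['electric', 'rock'] (min_width=13, slack=4)
Line 7: ['sleepy', 'distance'] (min_width=15, slack=2)
Line 8: ['standard', 'emerald'] (min_width=16, slack=1)
Line 9: ['violin', 'an', 'yellow'] (min_width=16, slack=1)
Line 10: ['bright'] (min_width=6, slack=11)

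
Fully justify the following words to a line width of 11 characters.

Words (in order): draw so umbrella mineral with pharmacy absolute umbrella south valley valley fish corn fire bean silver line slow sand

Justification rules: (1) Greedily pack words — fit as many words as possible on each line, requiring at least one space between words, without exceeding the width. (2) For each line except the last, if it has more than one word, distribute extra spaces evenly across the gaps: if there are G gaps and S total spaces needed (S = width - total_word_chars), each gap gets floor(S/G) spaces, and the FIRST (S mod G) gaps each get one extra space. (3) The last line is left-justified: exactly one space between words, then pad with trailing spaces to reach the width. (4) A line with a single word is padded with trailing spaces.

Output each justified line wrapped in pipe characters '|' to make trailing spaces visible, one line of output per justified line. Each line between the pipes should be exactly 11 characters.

Line 1: ['draw', 'so'] (min_width=7, slack=4)
Line 2: ['umbrella'] (min_width=8, slack=3)
Line 3: ['mineral'] (min_width=7, slack=4)
Line 4: ['with'] (min_width=4, slack=7)
Line 5: ['pharmacy'] (min_width=8, slack=3)
Line 6: ['absolute'] (min_width=8, slack=3)
Line 7: ['umbrella'] (min_width=8, slack=3)
Line 8: ['south'] (min_width=5, slack=6)
Line 9: ['valley'] (min_width=6, slack=5)
Line 10: ['valley', 'fish'] (min_width=11, slack=0)
Line 11: ['corn', 'fire'] (min_width=9, slack=2)
Line 12: ['bean', 'silver'] (min_width=11, slack=0)
Line 13: ['line', 'slow'] (min_width=9, slack=2)
Line 14: ['sand'] (min_width=4, slack=7)

Answer: |draw     so|
|umbrella   |
|mineral    |
|with       |
|pharmacy   |
|absolute   |
|umbrella   |
|south      |
|valley     |
|valley fish|
|corn   fire|
|bean silver|
|line   slow|
|sand       |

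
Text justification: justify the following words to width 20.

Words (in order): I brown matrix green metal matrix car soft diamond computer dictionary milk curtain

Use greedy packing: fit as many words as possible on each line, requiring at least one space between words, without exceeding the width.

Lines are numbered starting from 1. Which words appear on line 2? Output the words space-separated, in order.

Line 1: ['I', 'brown', 'matrix', 'green'] (min_width=20, slack=0)
Line 2: ['metal', 'matrix', 'car'] (min_width=16, slack=4)
Line 3: ['soft', 'diamond'] (min_width=12, slack=8)
Line 4: ['computer', 'dictionary'] (min_width=19, slack=1)
Line 5: ['milk', 'curtain'] (min_width=12, slack=8)

Answer: metal matrix car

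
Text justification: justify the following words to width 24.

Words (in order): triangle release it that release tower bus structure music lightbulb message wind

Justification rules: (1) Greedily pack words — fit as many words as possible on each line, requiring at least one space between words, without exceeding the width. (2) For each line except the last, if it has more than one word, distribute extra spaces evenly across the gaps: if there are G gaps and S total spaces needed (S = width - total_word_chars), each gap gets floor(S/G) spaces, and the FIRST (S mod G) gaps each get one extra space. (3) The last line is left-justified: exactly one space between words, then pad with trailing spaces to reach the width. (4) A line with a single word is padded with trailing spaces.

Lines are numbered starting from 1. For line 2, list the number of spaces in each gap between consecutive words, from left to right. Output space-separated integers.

Answer: 5 4

Derivation:
Line 1: ['triangle', 'release', 'it', 'that'] (min_width=24, slack=0)
Line 2: ['release', 'tower', 'bus'] (min_width=17, slack=7)
Line 3: ['structure', 'music'] (min_width=15, slack=9)
Line 4: ['lightbulb', 'message', 'wind'] (min_width=22, slack=2)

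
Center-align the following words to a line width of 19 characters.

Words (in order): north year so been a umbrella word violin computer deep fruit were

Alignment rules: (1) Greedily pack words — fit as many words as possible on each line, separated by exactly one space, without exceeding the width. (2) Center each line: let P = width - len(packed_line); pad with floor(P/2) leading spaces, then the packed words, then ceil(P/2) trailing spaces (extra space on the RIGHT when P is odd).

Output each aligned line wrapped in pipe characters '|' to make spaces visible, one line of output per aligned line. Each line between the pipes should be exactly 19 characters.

Answer: |north year so been |
|  a umbrella word  |
|  violin computer  |
|  deep fruit were  |

Derivation:
Line 1: ['north', 'year', 'so', 'been'] (min_width=18, slack=1)
Line 2: ['a', 'umbrella', 'word'] (min_width=15, slack=4)
Line 3: ['violin', 'computer'] (min_width=15, slack=4)
Line 4: ['deep', 'fruit', 'were'] (min_width=15, slack=4)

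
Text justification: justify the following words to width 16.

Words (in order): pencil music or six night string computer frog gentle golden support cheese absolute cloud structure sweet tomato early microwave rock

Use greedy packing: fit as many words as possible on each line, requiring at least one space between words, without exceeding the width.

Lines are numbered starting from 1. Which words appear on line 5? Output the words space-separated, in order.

Line 1: ['pencil', 'music', 'or'] (min_width=15, slack=1)
Line 2: ['six', 'night', 'string'] (min_width=16, slack=0)
Line 3: ['computer', 'frog'] (min_width=13, slack=3)
Line 4: ['gentle', 'golden'] (min_width=13, slack=3)
Line 5: ['support', 'cheese'] (min_width=14, slack=2)
Line 6: ['absolute', 'cloud'] (min_width=14, slack=2)
Line 7: ['structure', 'sweet'] (min_width=15, slack=1)
Line 8: ['tomato', 'early'] (min_width=12, slack=4)
Line 9: ['microwave', 'rock'] (min_width=14, slack=2)

Answer: support cheese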